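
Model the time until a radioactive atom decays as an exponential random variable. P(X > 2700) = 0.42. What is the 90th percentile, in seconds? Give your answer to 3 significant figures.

e^(−λ·2700) = 0.42 ⇒ λ = −ln(0.42)/2700 = 0.000321297.
90th percentile: 1 − e^(−λt) = 0.9, t = −ln(0.1)/λ = 7166.54 seconds.

7170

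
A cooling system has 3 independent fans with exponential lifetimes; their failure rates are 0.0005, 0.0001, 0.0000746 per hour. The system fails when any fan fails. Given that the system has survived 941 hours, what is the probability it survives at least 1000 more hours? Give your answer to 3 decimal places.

Time to first failure ~ Exp(Σλ) with Σλ = 0.0006746.
By memorylessness, P(T > 941+1000 | T > 941) = P(T > 1000) = e^(−0.0006746·1000) ≈ 0.509.

0.509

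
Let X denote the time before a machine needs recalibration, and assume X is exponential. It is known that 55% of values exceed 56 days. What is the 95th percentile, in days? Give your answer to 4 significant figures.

e^(−λ·56) = 0.55 ⇒ λ = −ln(0.55)/56 = 0.0106757.
95th percentile: 1 − e^(−λt) = 0.95, t = −ln(0.05)/λ = 280.613 days.

280.6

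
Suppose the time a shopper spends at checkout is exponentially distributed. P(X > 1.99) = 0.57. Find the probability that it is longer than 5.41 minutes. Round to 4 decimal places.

e^(−λ·1.99) = 0.57 ⇒ λ = −ln(0.57)/1.99 = 0.282472.
P(X > 5.41) = e^(−0.282472·5.41) = e^(−1.5282) ≈ 0.2169.

0.2169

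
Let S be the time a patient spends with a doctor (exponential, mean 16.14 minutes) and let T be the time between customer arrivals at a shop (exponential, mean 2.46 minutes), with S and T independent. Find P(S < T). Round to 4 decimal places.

λ_1 = 1/16.14 = 0.0619579, λ_2 = 1/2.46 = 0.406504.
For independent exponentials, P(S < T) = λ_1/(λ_1+λ_2) = 0.0619579/0.468462 ≈ 0.1323.

0.1323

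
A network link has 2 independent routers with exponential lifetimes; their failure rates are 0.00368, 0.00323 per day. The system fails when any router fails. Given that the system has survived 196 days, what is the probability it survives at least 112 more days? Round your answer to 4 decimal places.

0.4612

Time to first failure ~ Exp(Σλ) with Σλ = 0.00691.
By memorylessness, P(T > 196+112 | T > 196) = P(T > 112) = e^(−0.00691·112) ≈ 0.4612.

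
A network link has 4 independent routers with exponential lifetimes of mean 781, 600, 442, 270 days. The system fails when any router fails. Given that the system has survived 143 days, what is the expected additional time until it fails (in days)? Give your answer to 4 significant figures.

112.2

First-failure rate Σλ = 1/781 + 1/600 + 1/442 + 1/270 = 0.00891322.
By memorylessness the expected residual is 1/Σλ = 112.193 days, regardless of the 143 already elapsed.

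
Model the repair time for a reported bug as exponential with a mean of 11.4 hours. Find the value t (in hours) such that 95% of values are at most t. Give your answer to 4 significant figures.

34.15

The rate is λ = 1/11.4 = 0.0877193 per hour.
Set 1 − e^(−λt) = 0.95, so t = −ln(0.05)/λ = 2.9957/0.0877193 ≈ 34.1513 hours.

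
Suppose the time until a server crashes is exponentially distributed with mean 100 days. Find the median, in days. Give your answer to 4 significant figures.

69.31

The rate is λ = 1/100 = 0.01 per day.
Set 1 − e^(−λt) = 0.5, so t = −ln(0.5)/λ = 0.69315/0.01 ≈ 69.3147 days.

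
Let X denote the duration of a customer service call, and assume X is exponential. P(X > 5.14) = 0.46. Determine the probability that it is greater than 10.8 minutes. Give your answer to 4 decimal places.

0.1956

e^(−λ·5.14) = 0.46 ⇒ λ = −ln(0.46)/5.14 = 0.151076.
P(X > 10.8) = e^(−0.151076·10.8) = e^(−1.6316) ≈ 0.1956.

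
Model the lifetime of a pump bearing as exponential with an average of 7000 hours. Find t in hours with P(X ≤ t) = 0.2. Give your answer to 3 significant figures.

1560

The rate is λ = 1/7000 = 0.000142857 per hour.
Set 1 − e^(−λt) = 0.2, so t = −ln(0.8)/λ = 0.22314/0.000142857 ≈ 1562 hours.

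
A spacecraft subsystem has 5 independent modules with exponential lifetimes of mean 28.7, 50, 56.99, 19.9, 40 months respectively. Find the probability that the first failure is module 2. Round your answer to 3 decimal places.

0.135

Rates: λ_i = 1/mean_i → 0.0348432, 0.02, 0.0175469, 0.0502513, 0.025; Σλ = 0.147641.
P(module 2 first) = λ_2/Σλ = 0.02/0.147641 ≈ 0.135.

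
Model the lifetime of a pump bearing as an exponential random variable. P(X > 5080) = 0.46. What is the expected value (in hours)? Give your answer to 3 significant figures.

e^(−λ·5080) = 0.46 ⇒ λ = −ln(0.46)/5080 = 0.00015286.
Mean = 1/λ = 6541.93 hours.

6540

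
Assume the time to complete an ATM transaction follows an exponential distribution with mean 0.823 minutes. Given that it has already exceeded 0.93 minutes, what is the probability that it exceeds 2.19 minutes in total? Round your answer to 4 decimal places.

0.2163

The rate is λ = 1/0.823 = 1.21507 per minute.
By the memoryless property, P(X > 0.93+1.26 | X > 0.93) = P(X > 1.26).
P(X > 1.26) = e^(−1.531) ≈ 0.2163.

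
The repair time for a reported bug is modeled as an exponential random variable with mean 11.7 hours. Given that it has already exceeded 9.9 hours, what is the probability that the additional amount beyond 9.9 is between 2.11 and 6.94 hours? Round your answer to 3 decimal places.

0.282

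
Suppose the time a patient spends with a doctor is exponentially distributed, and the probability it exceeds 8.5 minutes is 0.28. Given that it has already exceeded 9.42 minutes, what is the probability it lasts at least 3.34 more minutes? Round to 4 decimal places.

0.6064

From e^(−λ·8.5) = 0.28, λ = −ln(0.28)/8.5 = 0.149761.
Memoryless: P(X > 9.42+3.34 | X > 9.42) = P(X > 3.34) = e^(−0.149761·3.34) ≈ 0.6064.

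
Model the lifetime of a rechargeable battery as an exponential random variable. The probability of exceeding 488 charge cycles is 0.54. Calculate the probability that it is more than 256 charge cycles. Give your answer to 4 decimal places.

e^(−λ·488) = 0.54 ⇒ λ = −ln(0.54)/488 = 0.00126268.
P(X > 256) = e^(−0.00126268·256) = e^(−0.32325) ≈ 0.7238.

0.7238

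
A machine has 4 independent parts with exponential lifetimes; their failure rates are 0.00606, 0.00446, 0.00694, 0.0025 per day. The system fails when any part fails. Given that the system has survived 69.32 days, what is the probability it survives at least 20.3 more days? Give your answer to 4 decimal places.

Time to first failure ~ Exp(Σλ) with Σλ = 0.01996.
By memorylessness, P(T > 69.32+20.3 | T > 69.32) = P(T > 20.3) = e^(−0.01996·20.3) ≈ 0.6669.

0.6669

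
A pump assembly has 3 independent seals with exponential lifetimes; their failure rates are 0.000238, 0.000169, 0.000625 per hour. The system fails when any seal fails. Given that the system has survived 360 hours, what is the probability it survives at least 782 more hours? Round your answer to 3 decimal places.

Time to first failure ~ Exp(Σλ) with Σλ = 0.001032.
By memorylessness, P(T > 360+782 | T > 360) = P(T > 782) = e^(−0.001032·782) ≈ 0.446.

0.446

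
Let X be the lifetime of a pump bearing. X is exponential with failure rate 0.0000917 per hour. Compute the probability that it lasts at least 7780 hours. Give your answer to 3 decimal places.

0.490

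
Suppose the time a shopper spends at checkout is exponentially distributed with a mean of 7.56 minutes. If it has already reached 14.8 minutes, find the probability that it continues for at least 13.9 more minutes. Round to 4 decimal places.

The rate is λ = 1/7.56 = 0.132275 per minute.
The exponential is memoryless, so the remaining time is again Exp(λ): the condition X > 14.8 is irrelevant.
P(X > 13.9) = e^(−1.8386) ≈ 0.1590.

0.1590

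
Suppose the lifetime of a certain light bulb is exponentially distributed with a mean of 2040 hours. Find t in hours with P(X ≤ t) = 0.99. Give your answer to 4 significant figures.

The rate is λ = 1/2040 = 0.000490196 per hour.
Set 1 − e^(−λt) = 0.99, so t = −ln(0.01)/λ = 4.6052/0.000490196 ≈ 9394.55 hours.

9395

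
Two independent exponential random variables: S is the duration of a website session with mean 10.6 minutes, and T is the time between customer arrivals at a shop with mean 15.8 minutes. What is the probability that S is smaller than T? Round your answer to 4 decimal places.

0.5985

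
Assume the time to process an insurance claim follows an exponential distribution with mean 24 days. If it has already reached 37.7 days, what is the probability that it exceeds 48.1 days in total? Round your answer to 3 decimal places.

0.648

The rate is λ = 1/24 = 0.0416667 per day.
The exponential is memoryless, so the remaining time is again Exp(λ): the condition X > 37.7 is irrelevant.
P(X > 10.4) = e^(−0.43333) ≈ 0.648.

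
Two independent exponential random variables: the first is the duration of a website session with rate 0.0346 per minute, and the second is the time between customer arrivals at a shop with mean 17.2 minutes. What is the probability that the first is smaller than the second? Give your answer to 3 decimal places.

0.373

λ_1 = 0.0346, λ_2 = 1/17.2 = 0.0581395.
For independent exponentials, P(the first < the second) = λ_1/(λ_1+λ_2) = 0.0346/0.0927395 ≈ 0.373.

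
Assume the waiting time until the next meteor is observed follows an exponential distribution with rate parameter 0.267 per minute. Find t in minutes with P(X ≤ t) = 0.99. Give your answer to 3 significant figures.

Set 1 − e^(−λt) = 0.99, so t = −ln(0.01)/λ = 4.6052/0.267 ≈ 17.2478 minutes.

17.2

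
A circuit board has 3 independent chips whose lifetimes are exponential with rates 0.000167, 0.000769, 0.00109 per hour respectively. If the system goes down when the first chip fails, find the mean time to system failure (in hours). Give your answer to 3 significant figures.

494

The time to first failure is exponential with rate Σλ = 0.000167 + 0.000769 + 0.00109 = 0.002026.
E[min] = 1/Σλ = 1/0.002026 = 493.583 hours.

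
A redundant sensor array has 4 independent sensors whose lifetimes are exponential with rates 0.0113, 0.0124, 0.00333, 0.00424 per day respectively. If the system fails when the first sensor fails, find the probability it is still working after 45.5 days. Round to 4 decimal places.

0.2410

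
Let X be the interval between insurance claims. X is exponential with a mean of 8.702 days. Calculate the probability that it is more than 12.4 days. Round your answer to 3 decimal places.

0.241

The rate is λ = 1/8.702 = 0.114916 per day.
P(X > 12.4) = e^(−λ·12.4) = e^(−1.425) ≈ 0.241.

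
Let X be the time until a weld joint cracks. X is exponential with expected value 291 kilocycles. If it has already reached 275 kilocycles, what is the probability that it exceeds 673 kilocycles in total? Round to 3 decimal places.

0.255

The rate is λ = 1/291 = 0.00343643 per kilocycle.
P(X > s+t | X > s) = e^(−λ(s+t))/e^(−λs) = e^(−λt), independent of s = 275.
P(X > 398) = e^(−1.3677) ≈ 0.255.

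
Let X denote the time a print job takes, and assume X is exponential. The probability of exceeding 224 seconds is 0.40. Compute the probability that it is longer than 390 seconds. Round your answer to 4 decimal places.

e^(−λ·224) = 0.40 ⇒ λ = −ln(0.40)/224 = 0.00409058.
P(X > 390) = e^(−0.00409058·390) = e^(−1.5953) ≈ 0.2028.

0.2028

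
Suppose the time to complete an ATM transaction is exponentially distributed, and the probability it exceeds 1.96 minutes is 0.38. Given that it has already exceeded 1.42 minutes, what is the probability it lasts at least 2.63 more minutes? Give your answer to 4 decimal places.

From e^(−λ·1.96) = 0.38, λ = −ln(0.38)/1.96 = 0.493665.
Memoryless: P(X > 1.42+2.63 | X > 1.42) = P(X > 2.63) = e^(−0.493665·2.63) ≈ 0.2730.

0.2730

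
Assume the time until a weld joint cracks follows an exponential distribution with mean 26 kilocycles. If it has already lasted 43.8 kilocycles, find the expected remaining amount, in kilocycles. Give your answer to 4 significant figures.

The rate is λ = 1/26 = 0.0384615 per kilocycle.
By memorylessness, the remaining amount past any threshold is again Exp(λ) with mean 1/λ = 26 kilocycles.

26.00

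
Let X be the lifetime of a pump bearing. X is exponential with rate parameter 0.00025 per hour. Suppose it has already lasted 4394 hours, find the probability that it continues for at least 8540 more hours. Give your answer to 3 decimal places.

0.118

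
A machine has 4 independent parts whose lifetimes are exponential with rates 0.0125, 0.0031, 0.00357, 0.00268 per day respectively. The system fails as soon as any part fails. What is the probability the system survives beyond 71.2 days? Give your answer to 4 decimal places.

The time to first failure is exponential with rate Σλ = 0.0125 + 0.0031 + 0.00357 + 0.00268 = 0.02185.
P(min > 71.2) = e^(−0.02185·71.2) = e^(−1.5557) ≈ 0.2110.

0.2110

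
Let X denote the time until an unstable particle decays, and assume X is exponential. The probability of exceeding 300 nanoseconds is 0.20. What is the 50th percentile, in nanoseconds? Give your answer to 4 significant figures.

e^(−λ·300) = 0.20 ⇒ λ = −ln(0.20)/300 = 0.00536479.
50th percentile: 1 − e^(−λt) = 0.5, t = −ln(0.5)/λ = 129.203 nanoseconds.

129.2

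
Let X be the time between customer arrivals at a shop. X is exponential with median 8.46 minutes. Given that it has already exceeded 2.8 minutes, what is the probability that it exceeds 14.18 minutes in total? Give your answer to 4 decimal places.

For an exponential, median = ln(2)/λ, so λ = ln 2 / 8.46 = 0.0819323 per minute.
The exponential is memoryless, so the remaining time is again Exp(λ): the condition X > 2.8 is irrelevant.
P(X > 11.38) = e^(−0.93239) ≈ 0.3936.

0.3936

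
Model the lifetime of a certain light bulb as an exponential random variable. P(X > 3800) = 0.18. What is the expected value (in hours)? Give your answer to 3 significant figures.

e^(−λ·3800) = 0.18 ⇒ λ = −ln(0.18)/3800 = 0.000451263.
Mean = 1/λ = 2216 hours.

2220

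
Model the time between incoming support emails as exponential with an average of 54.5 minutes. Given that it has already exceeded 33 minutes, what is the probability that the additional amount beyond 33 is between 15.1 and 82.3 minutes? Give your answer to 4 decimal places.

The rate is λ = 1/54.5 = 0.0183486 per minute.
Memoryless: the residual past 33 is again Exp(λ).
P(15.1 < residual < 82.3) = e^(−λ·15.1) − e^(−λ·82.3) = 0.75801 − 0.22089 ≈ 0.5371.

0.5371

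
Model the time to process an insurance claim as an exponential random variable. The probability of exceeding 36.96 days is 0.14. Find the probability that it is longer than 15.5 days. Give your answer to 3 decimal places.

e^(−λ·36.96) = 0.14 ⇒ λ = −ln(0.14)/36.96 = 0.0531957.
P(X > 15.5) = e^(−0.0531957·15.5) = e^(−0.82453) ≈ 0.438.

0.438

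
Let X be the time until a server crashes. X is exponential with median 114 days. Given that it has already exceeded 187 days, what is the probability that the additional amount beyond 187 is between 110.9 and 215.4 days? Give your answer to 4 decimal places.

For an exponential, median = ln(2)/λ, so λ = ln 2 / 114 = 0.00608024 per day.
Memoryless: the residual past 187 is again Exp(λ).
P(110.9 < residual < 215.4) = e^(−λ·110.9) − e^(−λ·215.4) = 0.50951 − 0.26991 ≈ 0.2396.

0.2396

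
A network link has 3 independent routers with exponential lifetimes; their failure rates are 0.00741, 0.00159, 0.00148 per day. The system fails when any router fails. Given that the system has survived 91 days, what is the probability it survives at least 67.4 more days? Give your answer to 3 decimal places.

Time to first failure ~ Exp(Σλ) with Σλ = 0.01048.
By memorylessness, P(T > 91+67.4 | T > 91) = P(T > 67.4) = e^(−0.01048·67.4) ≈ 0.493.

0.493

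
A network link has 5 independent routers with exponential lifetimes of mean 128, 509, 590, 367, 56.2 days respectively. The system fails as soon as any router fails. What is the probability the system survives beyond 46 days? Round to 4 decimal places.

0.2296

The first failure time is exponential with rate Σλ_i = 1/128 + 1/509 + 1/590 + 1/367 + 1/56.2 = 0.0319904 per day.
P(min > 46) = e^(−0.0319904·46) = e^(−1.4716) ≈ 0.2296.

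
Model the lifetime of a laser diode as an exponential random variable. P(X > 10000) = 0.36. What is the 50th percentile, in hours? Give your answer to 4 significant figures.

e^(−λ·10000) = 0.36 ⇒ λ = −ln(0.36)/10000 = 0.000102165.
50th percentile: 1 − e^(−λt) = 0.5, t = −ln(0.5)/λ = 6784.58 hours.

6785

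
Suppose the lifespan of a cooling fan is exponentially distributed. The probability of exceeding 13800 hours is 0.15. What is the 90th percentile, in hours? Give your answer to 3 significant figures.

e^(−λ·13800) = 0.15 ⇒ λ = −ln(0.15)/13800 = 0.000137472.
90th percentile: 1 − e^(−λt) = 0.9, t = −ln(0.1)/λ = 16749.4 hours.

16700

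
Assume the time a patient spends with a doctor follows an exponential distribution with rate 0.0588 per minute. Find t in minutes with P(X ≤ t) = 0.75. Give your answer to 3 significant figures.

Set 1 − e^(−λt) = 0.75, so t = −ln(0.25)/λ = 1.3863/0.0588 ≈ 23.5764 minutes.

23.6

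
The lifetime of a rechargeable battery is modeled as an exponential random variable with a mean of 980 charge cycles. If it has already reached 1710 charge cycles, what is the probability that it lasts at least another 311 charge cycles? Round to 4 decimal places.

The rate is λ = 1/980 = 0.00102041 per charge cycle.
P(X > s+t | X > s) = e^(−λ(s+t))/e^(−λs) = e^(−λt), independent of s = 1710.
P(X > 311) = e^(−0.31735) ≈ 0.7281.

0.7281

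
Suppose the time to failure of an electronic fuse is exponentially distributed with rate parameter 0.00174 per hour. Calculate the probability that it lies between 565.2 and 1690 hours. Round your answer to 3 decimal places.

P(565.2 < X < 1690) = e^(−λ·565.2) − e^(−λ·1690) = 0.37402 − 0.05283 ≈ 0.321.

0.321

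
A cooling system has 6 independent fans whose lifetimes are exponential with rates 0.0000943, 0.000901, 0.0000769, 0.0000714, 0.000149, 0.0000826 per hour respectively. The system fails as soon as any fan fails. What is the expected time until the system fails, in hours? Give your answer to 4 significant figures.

The time to first failure is exponential with rate Σλ = 0.0000943 + 0.000901 + 0.0000769 + 0.0000714 + 0.000149 + 0.0000826 = 0.0013752.
E[min] = 1/Σλ = 1/0.0013752 = 727.167 hours.

727.2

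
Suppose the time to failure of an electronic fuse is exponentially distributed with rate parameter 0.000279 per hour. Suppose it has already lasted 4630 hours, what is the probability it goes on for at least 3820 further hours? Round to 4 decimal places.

The exponential is memoryless, so the remaining time is again Exp(λ): the condition X > 4630 is irrelevant.
P(X > 3820) = e^(−1.0658) ≈ 0.3445.

0.3445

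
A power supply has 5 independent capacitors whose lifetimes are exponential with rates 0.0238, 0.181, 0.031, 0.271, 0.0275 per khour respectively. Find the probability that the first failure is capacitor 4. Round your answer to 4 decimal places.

0.5072

The time to first failure is exponential with rate Σλ = 0.0238 + 0.181 + 0.031 + 0.271 + 0.0275 = 0.5343.
P(capacitor 4 first) = λ_4/Σλ = 0.271/0.5343 ≈ 0.5072.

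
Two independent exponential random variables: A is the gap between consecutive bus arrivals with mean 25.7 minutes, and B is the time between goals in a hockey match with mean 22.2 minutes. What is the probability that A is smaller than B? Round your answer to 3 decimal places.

λ_1 = 1/25.7 = 0.0389105, λ_2 = 1/22.2 = 0.045045.
For independent exponentials, P(A < B) = λ_1/(λ_1+λ_2) = 0.0389105/0.0839556 ≈ 0.463.

0.463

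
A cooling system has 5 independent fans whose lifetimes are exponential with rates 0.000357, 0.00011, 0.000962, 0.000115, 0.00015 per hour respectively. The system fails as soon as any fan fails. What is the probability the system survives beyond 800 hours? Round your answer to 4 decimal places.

The time to first failure is exponential with rate Σλ = 0.000357 + 0.00011 + 0.000962 + 0.000115 + 0.00015 = 0.001694.
P(min > 800) = e^(−0.001694·800) = e^(−1.3552) ≈ 0.2579.

0.2579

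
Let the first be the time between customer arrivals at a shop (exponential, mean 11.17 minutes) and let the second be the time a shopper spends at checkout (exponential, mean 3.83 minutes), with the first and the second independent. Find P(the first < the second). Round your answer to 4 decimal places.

λ_1 = 1/11.17 = 0.0895255, λ_2 = 1/3.83 = 0.261097.
For independent exponentials, P(the first < the second) = λ_1/(λ_1+λ_2) = 0.0895255/0.350622 ≈ 0.2553.

0.2553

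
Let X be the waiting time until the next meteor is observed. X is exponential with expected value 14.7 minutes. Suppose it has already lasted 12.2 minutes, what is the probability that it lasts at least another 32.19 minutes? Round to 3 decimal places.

The rate is λ = 1/14.7 = 0.0680272 per minute.
By the memoryless property, P(X > 12.2+32.19 | X > 12.2) = P(X > 32.19).
P(X > 32.19) = e^(−2.1898) ≈ 0.112.

0.112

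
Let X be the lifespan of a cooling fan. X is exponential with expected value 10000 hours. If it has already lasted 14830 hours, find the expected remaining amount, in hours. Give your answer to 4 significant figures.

10000

The rate is λ = 1/10000 = 0.0001 per hour.
By memorylessness, the remaining amount past any threshold is again Exp(λ) with mean 1/λ = 10000 hours.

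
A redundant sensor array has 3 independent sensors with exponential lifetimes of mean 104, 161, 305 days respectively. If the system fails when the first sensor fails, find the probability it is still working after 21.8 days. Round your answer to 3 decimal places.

0.659

The first failure time is exponential with rate Σλ_i = 1/104 + 1/161 + 1/305 = 0.0191053 per day.
P(min > 21.8) = e^(−0.0191053·21.8) = e^(−0.41649) ≈ 0.659.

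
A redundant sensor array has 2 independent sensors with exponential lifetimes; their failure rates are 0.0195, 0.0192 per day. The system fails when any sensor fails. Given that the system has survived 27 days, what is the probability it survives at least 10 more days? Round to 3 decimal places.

0.679

Time to first failure ~ Exp(Σλ) with Σλ = 0.0387.
By memorylessness, P(T > 27+10 | T > 27) = P(T > 10) = e^(−0.0387·10) ≈ 0.679.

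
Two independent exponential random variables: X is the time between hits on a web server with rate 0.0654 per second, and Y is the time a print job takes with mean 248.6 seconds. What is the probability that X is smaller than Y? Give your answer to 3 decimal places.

λ_1 = 0.0654, λ_2 = 1/248.6 = 0.00402253.
For independent exponentials, P(X < Y) = λ_1/(λ_1+λ_2) = 0.0654/0.0694225 ≈ 0.942.

0.942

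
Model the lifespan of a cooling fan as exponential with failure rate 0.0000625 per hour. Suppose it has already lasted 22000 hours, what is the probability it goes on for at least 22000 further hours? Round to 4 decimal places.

By the memoryless property, P(X > 22000+22000 | X > 22000) = P(X > 22000).
P(X > 22000) = e^(−1.375) ≈ 0.2528.

0.2528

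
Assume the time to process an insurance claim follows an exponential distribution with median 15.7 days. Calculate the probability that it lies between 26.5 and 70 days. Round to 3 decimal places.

0.265

For an exponential, median = ln(2)/λ, so λ = ln 2 / 15.7 = 0.0441495 per day.
P(26.5 < X < 70) = e^(−λ·26.5) − e^(−λ·70) = 0.31038 − 0.04548 ≈ 0.265.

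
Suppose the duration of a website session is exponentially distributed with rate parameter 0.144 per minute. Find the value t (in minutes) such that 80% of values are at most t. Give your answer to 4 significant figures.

11.18

Set 1 − e^(−λt) = 0.8, so t = −ln(0.2)/λ = 1.6094/0.144 ≈ 11.1767 minutes.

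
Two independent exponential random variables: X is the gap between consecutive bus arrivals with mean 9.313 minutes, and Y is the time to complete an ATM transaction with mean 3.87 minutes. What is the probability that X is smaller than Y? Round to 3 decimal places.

λ_1 = 1/9.313 = 0.107377, λ_2 = 1/3.87 = 0.258398.
For independent exponentials, P(X < Y) = λ_1/(λ_1+λ_2) = 0.107377/0.365775 ≈ 0.294.

0.294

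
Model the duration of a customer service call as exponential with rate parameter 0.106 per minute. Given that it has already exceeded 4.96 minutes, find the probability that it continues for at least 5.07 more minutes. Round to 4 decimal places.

0.5843

The exponential is memoryless, so the remaining time is again Exp(λ): the condition X > 4.96 is irrelevant.
P(X > 5.07) = e^(−0.53742) ≈ 0.5843.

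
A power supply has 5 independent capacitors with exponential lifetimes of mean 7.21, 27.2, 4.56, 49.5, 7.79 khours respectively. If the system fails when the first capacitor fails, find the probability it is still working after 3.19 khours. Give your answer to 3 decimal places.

The first failure time is exponential with rate Σλ_i = 1/7.21 + 1/27.2 + 1/4.56 + 1/49.5 + 1/7.79 = 0.543331 per khour.
P(min > 3.19) = e^(−0.543331·3.19) = e^(−1.7332) ≈ 0.177.

0.177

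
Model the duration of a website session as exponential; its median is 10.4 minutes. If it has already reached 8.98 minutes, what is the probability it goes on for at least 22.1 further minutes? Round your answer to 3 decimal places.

For an exponential, median = ln(2)/λ, so λ = ln 2 / 10.4 = 0.0666488 per minute.
P(X > s+t | X > s) = e^(−λ(s+t))/e^(−λs) = e^(−λt), independent of s = 8.98.
P(X > 22.1) = e^(−1.4729) ≈ 0.229.

0.229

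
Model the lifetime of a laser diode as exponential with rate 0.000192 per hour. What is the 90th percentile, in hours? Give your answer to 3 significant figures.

12000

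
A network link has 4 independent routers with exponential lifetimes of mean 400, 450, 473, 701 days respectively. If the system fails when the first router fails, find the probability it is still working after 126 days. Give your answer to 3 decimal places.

0.353

The first failure time is exponential with rate Σλ_i = 1/400 + 1/450 + 1/473 + 1/701 = 0.00826292 per day.
P(min > 126) = e^(−0.00826292·126) = e^(−1.0411) ≈ 0.353.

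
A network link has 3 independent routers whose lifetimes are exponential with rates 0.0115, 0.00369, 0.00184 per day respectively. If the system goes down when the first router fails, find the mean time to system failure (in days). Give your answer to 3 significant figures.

58.7

The time to first failure is exponential with rate Σλ = 0.0115 + 0.00369 + 0.00184 = 0.01703.
E[min] = 1/Σλ = 1/0.01703 = 58.7199 days.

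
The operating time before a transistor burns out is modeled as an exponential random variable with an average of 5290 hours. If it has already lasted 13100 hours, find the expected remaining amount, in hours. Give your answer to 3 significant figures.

The rate is λ = 1/5290 = 0.000189036 per hour.
By memorylessness, the remaining amount past any threshold is again Exp(λ) with mean 1/λ = 5290 hours.

5290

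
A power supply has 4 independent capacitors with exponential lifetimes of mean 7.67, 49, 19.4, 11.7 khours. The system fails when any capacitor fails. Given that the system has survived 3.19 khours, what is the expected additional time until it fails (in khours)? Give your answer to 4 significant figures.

3.475

First-failure rate Σλ = 1/7.67 + 1/49 + 1/19.4 + 1/11.7 = 0.287803.
By memorylessness the expected residual is 1/Σλ = 3.4746 khours, regardless of the 3.19 already elapsed.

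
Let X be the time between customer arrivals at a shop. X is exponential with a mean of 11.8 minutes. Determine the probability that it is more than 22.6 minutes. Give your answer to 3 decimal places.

The rate is λ = 1/11.8 = 0.0847458 per minute.
P(X > 22.6) = e^(−λ·22.6) = e^(−1.9153) ≈ 0.147.

0.147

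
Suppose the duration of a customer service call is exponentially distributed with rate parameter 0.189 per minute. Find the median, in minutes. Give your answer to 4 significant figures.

Set 1 − e^(−λt) = 0.5, so t = −ln(0.5)/λ = 0.69315/0.189 ≈ 3.66745 minutes.

3.667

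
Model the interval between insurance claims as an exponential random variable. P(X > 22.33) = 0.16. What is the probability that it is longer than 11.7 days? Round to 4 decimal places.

0.3828

e^(−λ·22.33) = 0.16 ⇒ λ = −ln(0.16)/22.33 = 0.0820681.
P(X > 11.7) = e^(−0.0820681·11.7) = e^(−0.9602) ≈ 0.3828.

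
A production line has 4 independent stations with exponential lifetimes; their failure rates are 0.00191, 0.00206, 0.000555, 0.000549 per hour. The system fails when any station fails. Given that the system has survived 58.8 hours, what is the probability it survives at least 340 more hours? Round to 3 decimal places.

Time to first failure ~ Exp(Σλ) with Σλ = 0.005074.
By memorylessness, P(T > 58.8+340 | T > 58.8) = P(T > 340) = e^(−0.005074·340) ≈ 0.178.

0.178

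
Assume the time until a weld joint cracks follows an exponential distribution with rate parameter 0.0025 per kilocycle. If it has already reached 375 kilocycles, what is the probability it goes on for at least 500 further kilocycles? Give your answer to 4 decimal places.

0.2865

The exponential is memoryless, so the remaining time is again Exp(λ): the condition X > 375 is irrelevant.
P(X > 500) = e^(−1.25) ≈ 0.2865.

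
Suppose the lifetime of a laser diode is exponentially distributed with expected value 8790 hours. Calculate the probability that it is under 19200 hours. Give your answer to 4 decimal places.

The rate is λ = 1/8790 = 0.000113766 per hour.
P(X ≤ 19200) = 1 − e^(−λ·19200) = 1 − e^(−2.1843) ≈ 0.8874.

0.8874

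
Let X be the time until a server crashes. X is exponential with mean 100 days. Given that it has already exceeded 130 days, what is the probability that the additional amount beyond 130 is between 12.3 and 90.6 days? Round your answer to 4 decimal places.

The rate is λ = 1/100 = 0.01 per day.
Memoryless: the residual past 130 is again Exp(λ).
P(12.3 < residual < 90.6) = e^(−λ·12.3) − e^(−λ·90.6) = 0.88426 − 0.40414 ≈ 0.4801.

0.4801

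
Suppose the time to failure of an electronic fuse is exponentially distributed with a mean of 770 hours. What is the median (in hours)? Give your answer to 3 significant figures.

534

The rate is λ = 1/770 = 0.0012987 per hour.
Set 1 − e^(−λt) = 0.5, so t = −ln(0.5)/λ = 0.69315/0.0012987 ≈ 533.723 hours.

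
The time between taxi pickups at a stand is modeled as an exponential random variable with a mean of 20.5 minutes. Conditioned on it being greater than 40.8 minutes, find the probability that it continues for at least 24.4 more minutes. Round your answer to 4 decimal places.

0.3041

The rate is λ = 1/20.5 = 0.0487805 per minute.
P(X > s+t | X > s) = e^(−λ(s+t))/e^(−λs) = e^(−λt), independent of s = 40.8.
P(X > 24.4) = e^(−1.1902) ≈ 0.3041.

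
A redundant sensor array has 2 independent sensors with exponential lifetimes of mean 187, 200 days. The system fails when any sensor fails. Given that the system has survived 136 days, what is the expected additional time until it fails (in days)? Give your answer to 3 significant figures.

First-failure rate Σλ = 1/187 + 1/200 = 0.0103476.
By memorylessness the expected residual is 1/Σλ = 96.6408 days, regardless of the 136 already elapsed.

96.6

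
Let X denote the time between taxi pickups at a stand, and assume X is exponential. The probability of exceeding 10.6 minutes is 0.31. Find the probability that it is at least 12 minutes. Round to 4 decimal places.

0.2656

e^(−λ·10.6) = 0.31 ⇒ λ = −ln(0.31)/10.6 = 0.110489.
P(X > 12) = e^(−0.110489·12) = e^(−1.3259) ≈ 0.2656.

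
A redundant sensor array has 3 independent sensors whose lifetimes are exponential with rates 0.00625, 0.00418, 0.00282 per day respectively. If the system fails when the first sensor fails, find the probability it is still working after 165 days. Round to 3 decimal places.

0.112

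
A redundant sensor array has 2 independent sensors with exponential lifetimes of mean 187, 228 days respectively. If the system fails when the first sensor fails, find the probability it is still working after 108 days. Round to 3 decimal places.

0.350

The first failure time is exponential with rate Σλ_i = 1/187 + 1/228 = 0.00973356 per day.
P(min > 108) = e^(−0.00973356·108) = e^(−1.0512) ≈ 0.350.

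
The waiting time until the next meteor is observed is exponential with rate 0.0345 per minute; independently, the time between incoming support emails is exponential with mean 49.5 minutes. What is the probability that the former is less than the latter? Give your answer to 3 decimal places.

λ_1 = 0.0345, λ_2 = 1/49.5 = 0.020202.
For independent exponentials, P(the former < the latter) = λ_1/(λ_1+λ_2) = 0.0345/0.054702 ≈ 0.631.

0.631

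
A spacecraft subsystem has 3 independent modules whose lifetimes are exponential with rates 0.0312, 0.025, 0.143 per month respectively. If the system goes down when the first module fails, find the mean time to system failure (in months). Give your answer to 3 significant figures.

The time to first failure is exponential with rate Σλ = 0.0312 + 0.025 + 0.143 = 0.1992.
E[min] = 1/Σλ = 1/0.1992 = 5.02008 months.

5.02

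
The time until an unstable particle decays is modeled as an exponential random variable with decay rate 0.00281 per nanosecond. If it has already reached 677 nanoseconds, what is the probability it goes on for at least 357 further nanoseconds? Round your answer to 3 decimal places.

0.367

The exponential is memoryless, so the remaining time is again Exp(λ): the condition X > 677 is irrelevant.
P(X > 357) = e^(−1.0032) ≈ 0.367.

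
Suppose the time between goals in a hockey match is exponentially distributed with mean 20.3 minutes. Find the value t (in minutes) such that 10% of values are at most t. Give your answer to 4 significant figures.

2.139

The rate is λ = 1/20.3 = 0.0492611 per minute.
Set 1 − e^(−λt) = 0.1, so t = −ln(0.9)/λ = 0.10536/0.0492611 ≈ 2.13882 minutes.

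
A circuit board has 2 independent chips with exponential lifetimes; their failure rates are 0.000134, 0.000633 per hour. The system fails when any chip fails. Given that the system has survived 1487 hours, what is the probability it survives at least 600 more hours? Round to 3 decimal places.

0.631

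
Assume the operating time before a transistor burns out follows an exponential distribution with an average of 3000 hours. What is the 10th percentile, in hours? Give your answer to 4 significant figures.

316.1

The rate is λ = 1/3000 = 0.000333333 per hour.
Set 1 − e^(−λt) = 0.1, so t = −ln(0.9)/λ = 0.10536/0.000333333 ≈ 316.082 hours.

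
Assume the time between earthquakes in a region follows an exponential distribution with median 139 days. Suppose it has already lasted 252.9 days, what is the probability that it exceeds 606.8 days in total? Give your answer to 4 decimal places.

For an exponential, median = ln(2)/λ, so λ = ln 2 / 139 = 0.00498667 per day.
P(X > s+t | X > s) = e^(−λ(s+t))/e^(−λs) = e^(−λt), independent of s = 252.9.
P(X > 353.9) = e^(−1.7648) ≈ 0.1712.

0.1712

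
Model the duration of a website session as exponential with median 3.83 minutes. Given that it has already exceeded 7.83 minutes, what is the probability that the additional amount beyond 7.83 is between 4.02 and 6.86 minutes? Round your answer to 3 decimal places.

For an exponential, median = ln(2)/λ, so λ = ln 2 / 3.83 = 0.180978 per minute.
Memoryless: the residual past 7.83 is again Exp(λ).
P(4.02 < residual < 6.86) = e^(−λ·4.02) − e^(−λ·6.86) = 0.48310 − 0.28895 ≈ 0.194.

0.194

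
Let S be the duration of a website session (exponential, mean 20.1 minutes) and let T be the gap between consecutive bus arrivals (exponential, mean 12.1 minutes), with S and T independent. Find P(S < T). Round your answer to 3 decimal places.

0.376

λ_1 = 1/20.1 = 0.0497512, λ_2 = 1/12.1 = 0.0826446.
For independent exponentials, P(S < T) = λ_1/(λ_1+λ_2) = 0.0497512/0.132396 ≈ 0.376.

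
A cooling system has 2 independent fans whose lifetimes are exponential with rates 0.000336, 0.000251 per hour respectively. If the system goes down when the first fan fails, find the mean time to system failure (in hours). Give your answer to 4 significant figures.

1704

The time to first failure is exponential with rate Σλ = 0.000336 + 0.000251 = 0.000587.
E[min] = 1/Σλ = 1/0.000587 = 1703.58 hours.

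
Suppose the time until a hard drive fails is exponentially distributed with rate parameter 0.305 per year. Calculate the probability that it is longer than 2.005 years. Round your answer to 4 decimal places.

0.5425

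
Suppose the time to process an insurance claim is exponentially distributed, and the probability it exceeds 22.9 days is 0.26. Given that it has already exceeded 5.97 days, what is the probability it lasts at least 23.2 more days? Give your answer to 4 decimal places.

0.2555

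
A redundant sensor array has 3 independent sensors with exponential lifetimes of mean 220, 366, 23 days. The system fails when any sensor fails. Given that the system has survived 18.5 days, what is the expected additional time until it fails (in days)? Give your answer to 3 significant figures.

19.7

First-failure rate Σλ = 1/220 + 1/366 + 1/23 = 0.050756.
By memorylessness the expected residual is 1/Σλ = 19.7021 days, regardless of the 18.5 already elapsed.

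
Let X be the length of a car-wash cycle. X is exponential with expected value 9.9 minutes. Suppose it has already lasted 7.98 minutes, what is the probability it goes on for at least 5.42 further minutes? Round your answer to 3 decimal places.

0.578

The rate is λ = 1/9.9 = 0.10101 per minute.
P(X > s+t | X > s) = e^(−λ(s+t))/e^(−λs) = e^(−λt), independent of s = 7.98.
P(X > 5.42) = e^(−0.54747) ≈ 0.578.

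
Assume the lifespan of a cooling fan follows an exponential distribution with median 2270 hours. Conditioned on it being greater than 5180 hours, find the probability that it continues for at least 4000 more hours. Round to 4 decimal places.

0.2948

For an exponential, median = ln(2)/λ, so λ = ln 2 / 2270 = 0.000305351 per hour.
P(X > s+t | X > s) = e^(−λ(s+t))/e^(−λs) = e^(−λt), independent of s = 5180.
P(X > 4000) = e^(−1.2214) ≈ 0.2948.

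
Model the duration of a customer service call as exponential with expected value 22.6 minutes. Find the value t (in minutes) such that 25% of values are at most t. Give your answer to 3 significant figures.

The rate is λ = 1/22.6 = 0.0442478 per minute.
Set 1 − e^(−λt) = 0.25, so t = −ln(0.75)/λ = 0.28768/0.0442478 ≈ 6.50161 minutes.

6.50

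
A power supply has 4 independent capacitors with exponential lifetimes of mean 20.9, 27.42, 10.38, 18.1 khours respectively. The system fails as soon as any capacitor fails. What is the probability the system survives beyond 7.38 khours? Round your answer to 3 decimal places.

The first failure time is exponential with rate Σλ_i = 1/20.9 + 1/27.42 + 1/10.38 + 1/18.1 = 0.235904 per khour.
P(min > 7.38) = e^(−0.235904·7.38) = e^(−1.741) ≈ 0.175.

0.175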